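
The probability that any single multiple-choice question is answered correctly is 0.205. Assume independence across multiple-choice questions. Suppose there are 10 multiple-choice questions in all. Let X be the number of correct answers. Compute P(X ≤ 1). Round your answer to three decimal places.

0.361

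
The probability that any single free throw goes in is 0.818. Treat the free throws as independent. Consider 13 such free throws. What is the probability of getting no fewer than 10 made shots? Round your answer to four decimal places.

0.8005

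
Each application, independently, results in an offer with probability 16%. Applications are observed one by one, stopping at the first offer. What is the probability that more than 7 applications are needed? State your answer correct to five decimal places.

0.29509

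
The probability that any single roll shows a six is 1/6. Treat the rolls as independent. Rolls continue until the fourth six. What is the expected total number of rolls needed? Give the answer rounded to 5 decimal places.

24.00000

Y = total rolls until the fourth success; negative binomial with r=4, p=0.166667.
E[Y] = r / p = 4 / 0.166667 = 24.0000000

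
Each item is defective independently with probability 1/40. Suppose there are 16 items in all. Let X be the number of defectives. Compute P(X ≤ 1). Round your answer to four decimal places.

X ~ Binomial(16, 0.025); P(X ≤ 1) = Σ C(16,k) p^k (1−p)^(16−k) over k:
  k=0: C(16,0)·0.025^0·0.975^16 = 0.666920
  k=1: C(16,1)·0.025^1·0.975^15 = 0.273608
Total = 0.940528

0.9405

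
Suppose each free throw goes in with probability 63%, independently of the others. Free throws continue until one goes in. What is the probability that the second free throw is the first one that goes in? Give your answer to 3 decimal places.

0.233

Geometric (trials to first success), p = 0.63.
P(Y = 2) = (1−p)^1 · p = 0.37 · 0.63 = 0.23310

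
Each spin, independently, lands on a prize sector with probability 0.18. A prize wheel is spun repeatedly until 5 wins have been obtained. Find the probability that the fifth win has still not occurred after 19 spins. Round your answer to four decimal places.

Needing more than 19 spins ⇔ fewer than 5 successes in the first 19. With X ~ Binomial(19, 0.18), P(Y > 19) = P(X ≤ 4).
  k=0: C(19,0)·0.18^0·0.82^19 = 0.023039
  k=1: C(19,1)·0.18^1·0.82^18 = 0.096089
  k=2: C(19,2)·0.18^2·0.82^17 = 0.189835
  k=3: C(19,3)·0.18^3·0.82^16 = 0.236136
  k=4: C(19,4)·0.18^4·0.82^15 = 0.207339
P(X ≤ 4) = 0.752439

0.7524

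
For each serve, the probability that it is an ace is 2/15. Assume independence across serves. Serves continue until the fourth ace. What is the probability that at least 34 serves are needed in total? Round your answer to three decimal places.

Needing more than 33 serves ⇔ fewer than 4 successes in the first 33. With X ~ Binomial(33, 0.133333), P(Y > 33) = P(X ≤ 3).
  k=0: C(33,0)·0.133333^0·0.866667^33 = 0.00889
  k=1: C(33,1)·0.133333^1·0.866667^32 = 0.04516
  k=2: C(33,2)·0.133333^2·0.866667^31 = 0.11115
  k=3: C(33,3)·0.133333^3·0.866667^30 = 0.17671
P(X ≤ 3) = 0.34191

0.342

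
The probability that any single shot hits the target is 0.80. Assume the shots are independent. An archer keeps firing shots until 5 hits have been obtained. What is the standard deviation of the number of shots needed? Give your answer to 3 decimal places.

1.250

Y = total shots until the fifth success; negative binomial with r=5, p=0.80.
SD(Y) = √[r(1−p)/p²] = √(1.56250) = 1.25000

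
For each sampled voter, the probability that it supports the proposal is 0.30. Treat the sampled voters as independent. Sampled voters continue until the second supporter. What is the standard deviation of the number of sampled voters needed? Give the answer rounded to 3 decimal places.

3.944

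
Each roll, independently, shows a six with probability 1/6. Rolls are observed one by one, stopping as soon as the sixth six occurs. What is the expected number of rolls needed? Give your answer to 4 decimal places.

36.0000

Y = total rolls until the sixth success; negative binomial with r=6, p=0.166667.
E[Y] = r / p = 6 / 0.166667 = 36.000000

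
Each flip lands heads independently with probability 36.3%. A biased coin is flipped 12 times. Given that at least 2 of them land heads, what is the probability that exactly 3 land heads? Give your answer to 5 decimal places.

X ~ Binomial(12, 0.363). Want P(X=3 | X≥2) = P(X=3) / P(X≥2).
P(X=3) = C(12,3)·0.363^3·0.637^9 = 0.1817178
P(X≥2) = 1 − 0.0044635 − 0.0305226 = 0.9650139
Ratio = 0.1817178 / 0.9650139 = 0.1883059

0.18831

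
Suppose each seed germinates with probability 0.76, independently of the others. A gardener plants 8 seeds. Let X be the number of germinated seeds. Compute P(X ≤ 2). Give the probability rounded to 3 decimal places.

0.003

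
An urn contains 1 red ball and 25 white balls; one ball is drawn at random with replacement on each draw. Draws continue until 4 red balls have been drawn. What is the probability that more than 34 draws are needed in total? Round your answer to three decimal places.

Needing more than 34 draws ⇔ fewer than 4 successes in the first 34. With X ~ Binomial(34, 0.038462), P(Y > 34) = P(X ≤ 3).
  k=0: C(34,0)·0.038462^0·0.961538^34 = 0.26355
  k=1: C(34,1)·0.038462^1·0.961538^33 = 0.35843
  k=2: C(34,2)·0.038462^2·0.961538^32 = 0.23656
  k=3: C(34,3)·0.038462^3·0.961538^31 = 0.10093
P(X ≤ 3) = 0.95948

0.959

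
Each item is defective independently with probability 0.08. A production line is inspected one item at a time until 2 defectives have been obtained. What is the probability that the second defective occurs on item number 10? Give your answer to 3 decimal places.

0.030

Y = trial on which the second success occurs; negative binomial, r=2, p=0.08.
P(Y=10) = C(9,1) · p^2 · (1−p)^8
= 9 · 0.0064 · 0.51322 = 0.02956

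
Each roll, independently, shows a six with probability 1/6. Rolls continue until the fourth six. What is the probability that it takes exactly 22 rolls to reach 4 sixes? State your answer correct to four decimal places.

Y = trial on which the fourth success occurs; negative binomial, r=4, p=0.166667.
P(Y=22) = C(21,3) · p^4 · (1−p)^18
= 1330 · 0.0007716 · 0.037561 = 0.038546

0.0385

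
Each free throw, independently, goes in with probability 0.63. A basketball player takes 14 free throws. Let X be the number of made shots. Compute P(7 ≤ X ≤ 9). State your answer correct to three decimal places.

0.537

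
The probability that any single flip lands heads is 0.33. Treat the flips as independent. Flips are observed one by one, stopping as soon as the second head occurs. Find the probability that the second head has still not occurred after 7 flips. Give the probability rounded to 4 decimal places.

Needing more than 7 flips ⇔ fewer than 2 successes in the first 7. With X ~ Binomial(7, 0.33), P(Y > 7) = P(X ≤ 1).
  k=0: C(7,0)·0.33^0·0.67^7 = 0.060607
  k=1: C(7,1)·0.33^1·0.67^6 = 0.208959
P(X ≤ 1) = 0.269566

0.2696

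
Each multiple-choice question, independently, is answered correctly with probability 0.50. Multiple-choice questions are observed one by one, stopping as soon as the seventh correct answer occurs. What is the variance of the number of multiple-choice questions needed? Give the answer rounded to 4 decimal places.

Y = total multiple-choice questions until the seventh success; negative binomial with r=7, p=0.50.
Var(Y) = r(1−p)/p² = 7·0.50 / 0.50² = 14.000000

14.0000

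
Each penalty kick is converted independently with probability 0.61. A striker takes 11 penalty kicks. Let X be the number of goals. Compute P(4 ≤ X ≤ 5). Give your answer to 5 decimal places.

0.20001

X ~ Binomial(11, 0.61); P(4 ≤ X ≤ 5) = Σ C(11,k) p^k (1−p)^(11−k) over k:
  k=4: C(11,4)·0.61^4·0.39^7 = 0.0627026
  k=5: C(11,5)·0.61^5·0.39^6 = 0.1373026
Total = 0.2000052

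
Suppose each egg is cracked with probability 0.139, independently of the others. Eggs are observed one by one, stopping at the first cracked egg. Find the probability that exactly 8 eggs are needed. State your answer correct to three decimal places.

Geometric (trials to first success), p = 0.139.
P(Y = 8) = (1−p)^7 · p = 0.35077 · 0.139 = 0.04876

0.049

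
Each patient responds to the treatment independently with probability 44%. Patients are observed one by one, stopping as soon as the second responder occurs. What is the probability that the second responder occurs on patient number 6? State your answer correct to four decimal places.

0.0952

Y = trial on which the second success occurs; negative binomial, r=2, p=0.44.
P(Y=6) = C(5,1) · p^2 · (1−p)^4
= 5 · 0.1936 · 0.098345 = 0.095198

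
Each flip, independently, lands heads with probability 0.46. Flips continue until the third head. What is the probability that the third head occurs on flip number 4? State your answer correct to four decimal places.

0.1577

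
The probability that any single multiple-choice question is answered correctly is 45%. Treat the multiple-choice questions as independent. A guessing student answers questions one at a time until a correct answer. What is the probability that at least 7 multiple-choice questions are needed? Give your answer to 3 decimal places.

Y = number of multiple-choice questions to the first success; geometric, p = 0.45.
P(Y > 6) = P(first 6 all fail) = (1−p)^6 = 0.02768

0.028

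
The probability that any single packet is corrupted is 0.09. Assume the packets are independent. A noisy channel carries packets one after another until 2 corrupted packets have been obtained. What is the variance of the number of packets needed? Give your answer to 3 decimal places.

224.691

Y = total packets until the second success; negative binomial with r=2, p=0.09.
Var(Y) = r(1−p)/p² = 2·0.91 / 0.09² = 224.69136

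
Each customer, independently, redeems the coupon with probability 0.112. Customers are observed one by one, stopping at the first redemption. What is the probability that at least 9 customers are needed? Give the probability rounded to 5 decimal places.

Y = number of customers to the first success; geometric, p = 0.112.
P(Y > 8) = P(first 8 all fail) = (1−p)^8 = 0.3866373

0.38664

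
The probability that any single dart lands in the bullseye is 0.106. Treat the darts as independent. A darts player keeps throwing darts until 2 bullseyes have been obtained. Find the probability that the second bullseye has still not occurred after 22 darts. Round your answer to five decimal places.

Needing more than 22 darts ⇔ fewer than 2 successes in the first 22. With X ~ Binomial(22, 0.106), P(Y > 22) = P(X ≤ 1).
  k=0: C(22,0)·0.106^0·0.894^22 = 0.0850013
  k=1: C(22,1)·0.106^1·0.894^21 = 0.2217259
P(X ≤ 1) = 0.3067272

0.30673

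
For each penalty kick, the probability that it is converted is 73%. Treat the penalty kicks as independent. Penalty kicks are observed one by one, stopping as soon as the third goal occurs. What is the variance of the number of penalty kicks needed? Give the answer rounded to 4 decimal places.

1.5200

Y = total penalty kicks until the third success; negative binomial with r=3, p=0.73.
Var(Y) = r(1−p)/p² = 3·0.27 / 0.73² = 1.519985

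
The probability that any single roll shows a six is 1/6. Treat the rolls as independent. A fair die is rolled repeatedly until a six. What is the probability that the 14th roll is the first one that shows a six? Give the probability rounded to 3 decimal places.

0.016

Geometric (trials to first success), p = 0.166667.
P(Y = 14) = (1−p)^13 · p = 0.093464 · 0.166667 = 0.01558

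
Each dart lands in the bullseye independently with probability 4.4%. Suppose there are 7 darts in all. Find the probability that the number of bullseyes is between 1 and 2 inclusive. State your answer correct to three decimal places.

0.268

X ~ Binomial(7, 0.044); P(1 ≤ X ≤ 2) = Σ C(7,k) p^k (1−p)^(7−k) over k:
  k=1: C(7,1)·0.044^1·0.956^6 = 0.23512
  k=2: C(7,2)·0.044^2·0.956^5 = 0.03246
Total = 0.26759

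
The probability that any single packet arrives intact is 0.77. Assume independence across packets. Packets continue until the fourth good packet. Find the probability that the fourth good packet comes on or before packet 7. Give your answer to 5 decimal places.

0.94644

Finishing within 7 packets ⇔ at least 4 successes in the first 7. With X ~ Binomial(7, 0.77), P(Y ≤ 7) = 1 − P(X ≤ 3).
  k=0: C(7,0)·0.77^0·0.23^7 = 0.0000340
  k=1: C(7,1)·0.77^1·0.23^6 = 0.0007979
  k=2: C(7,2)·0.77^2·0.23^5 = 0.0080138
  k=3: C(7,3)·0.77^3·0.23^4 = 0.0447148
1 − 0.0535606 = 0.9464394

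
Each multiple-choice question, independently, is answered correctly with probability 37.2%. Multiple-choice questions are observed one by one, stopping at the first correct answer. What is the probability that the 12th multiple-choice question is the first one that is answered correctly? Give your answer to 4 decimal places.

Geometric (trials to first success), p = 0.372.
P(Y = 12) = (1−p)^11 · p = 0.0059918 · 0.372 = 0.002229

0.0022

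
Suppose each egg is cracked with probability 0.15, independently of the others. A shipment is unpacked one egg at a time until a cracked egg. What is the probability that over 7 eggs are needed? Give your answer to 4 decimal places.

Y = number of eggs to the first success; geometric, p = 0.15.
P(Y > 7) = P(first 7 all fail) = (1−p)^7 = 0.320577

0.3206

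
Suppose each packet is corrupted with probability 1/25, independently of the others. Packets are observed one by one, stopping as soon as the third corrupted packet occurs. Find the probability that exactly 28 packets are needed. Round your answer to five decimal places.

Y = trial on which the third success occurs; negative binomial, r=3, p=0.04.
P(Y=28) = C(27,2) · p^3 · (1−p)^25
= 351 · 6.4e-05 · 0.3604 = 0.0080960

0.00810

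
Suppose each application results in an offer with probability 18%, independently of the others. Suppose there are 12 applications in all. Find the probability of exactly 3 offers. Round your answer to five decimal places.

X ~ Binomial(n=12, p=0.18).
P(X=3) = C(12,3) · p^3 · (1−p)^9
= 220 · 0.005832 · 0.16762 = 0.2150626

0.21506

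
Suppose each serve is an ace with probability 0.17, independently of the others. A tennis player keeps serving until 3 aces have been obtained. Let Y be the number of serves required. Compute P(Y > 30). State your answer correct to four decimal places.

Needing more than 30 serves ⇔ fewer than 3 successes in the first 30. With X ~ Binomial(30, 0.17), P(Y > 30) = P(X ≤ 2).
  k=0: C(30,0)·0.17^0·0.83^30 = 0.003735
  k=1: C(30,1)·0.17^1·0.83^29 = 0.022953
  k=2: C(30,2)·0.17^2·0.83^28 = 0.068167
P(X ≤ 2) = 0.094855

0.0949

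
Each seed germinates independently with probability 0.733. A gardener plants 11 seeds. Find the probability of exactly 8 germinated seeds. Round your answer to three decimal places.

0.262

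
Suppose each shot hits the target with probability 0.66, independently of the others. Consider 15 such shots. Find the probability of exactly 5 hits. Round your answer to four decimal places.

0.0078

X ~ Binomial(n=15, p=0.66).
P(X=5) = C(15,5) · p^5 · (1−p)^10
= 3003 · 0.12523 · 2.0644e-05 = 0.007764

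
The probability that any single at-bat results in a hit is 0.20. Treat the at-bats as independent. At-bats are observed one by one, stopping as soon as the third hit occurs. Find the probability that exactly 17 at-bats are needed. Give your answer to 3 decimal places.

Y = trial on which the third success occurs; negative binomial, r=3, p=0.20.
P(Y=17) = C(16,2) · p^3 · (1−p)^14
= 120 · 0.008 · 0.04398 = 0.04222

0.042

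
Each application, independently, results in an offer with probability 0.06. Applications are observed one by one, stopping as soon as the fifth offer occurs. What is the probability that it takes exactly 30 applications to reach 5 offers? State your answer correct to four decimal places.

0.0039

Y = trial on which the fifth success occurs; negative binomial, r=5, p=0.06.
P(Y=30) = C(29,4) · p^5 · (1−p)^25
= 23751 · 7.776e-07 · 0.21291 = 0.003932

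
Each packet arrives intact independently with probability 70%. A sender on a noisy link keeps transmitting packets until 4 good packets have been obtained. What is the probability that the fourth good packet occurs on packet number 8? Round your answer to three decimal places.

Y = trial on which the fourth success occurs; negative binomial, r=4, p=0.70.
P(Y=8) = C(7,3) · p^4 · (1−p)^4
= 35 · 0.2401 · 0.0081 = 0.06807

0.068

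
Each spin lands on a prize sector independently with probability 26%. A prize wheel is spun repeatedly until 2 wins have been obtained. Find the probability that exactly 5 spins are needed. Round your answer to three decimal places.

0.110

Y = trial on which the second success occurs; negative binomial, r=2, p=0.26.
P(Y=5) = C(4,1) · p^2 · (1−p)^3
= 4 · 0.0676 · 0.40522 = 0.10957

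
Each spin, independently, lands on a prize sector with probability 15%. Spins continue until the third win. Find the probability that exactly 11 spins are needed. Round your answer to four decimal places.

Y = trial on which the third success occurs; negative binomial, r=3, p=0.15.
P(Y=11) = C(10,2) · p^3 · (1−p)^8
= 45 · 0.003375 · 0.27249 = 0.041384

0.0414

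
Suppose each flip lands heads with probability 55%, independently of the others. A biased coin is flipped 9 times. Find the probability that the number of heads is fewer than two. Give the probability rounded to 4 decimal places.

0.0091

X ~ Binomial(9, 0.55); P(X ≤ 1) = Σ C(9,k) p^k (1−p)^(9−k) over k:
  k=0: C(9,0)·0.55^0·0.45^9 = 0.000757
  k=1: C(9,1)·0.55^1·0.45^8 = 0.008323
Total = 0.009080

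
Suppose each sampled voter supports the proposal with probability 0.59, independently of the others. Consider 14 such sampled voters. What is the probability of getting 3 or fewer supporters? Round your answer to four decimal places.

0.0049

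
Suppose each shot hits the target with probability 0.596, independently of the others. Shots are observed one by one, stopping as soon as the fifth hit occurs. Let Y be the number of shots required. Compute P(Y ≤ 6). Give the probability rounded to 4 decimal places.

0.2271

Finishing within 6 shots ⇔ at least 5 successes in the first 6. With X ~ Binomial(6, 0.596), P(Y ≤ 6) = 1 − P(X ≤ 4).
  k=0: C(6,0)·0.596^0·0.404^6 = 0.004348
  k=1: C(6,1)·0.596^1·0.404^5 = 0.038486
  k=2: C(6,2)·0.596^2·0.404^4 = 0.141941
  k=3: C(6,3)·0.596^3·0.404^3 = 0.279198
  k=4: C(6,4)·0.596^4·0.404^2 = 0.308915
1 − 0.772889 = 0.227111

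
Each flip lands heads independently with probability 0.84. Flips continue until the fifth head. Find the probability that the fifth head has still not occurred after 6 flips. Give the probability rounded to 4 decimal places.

Needing more than 6 flips ⇔ fewer than 5 successes in the first 6. With X ~ Binomial(6, 0.84), P(Y > 6) = P(X ≤ 4).
  k=0: C(6,0)·0.84^0·0.16^6 = 0.000017
  k=1: C(6,1)·0.84^1·0.16^5 = 0.000528
  k=2: C(6,2)·0.84^2·0.16^4 = 0.006936
  k=3: C(6,3)·0.84^3·0.16^3 = 0.048554
  k=4: C(6,4)·0.84^4·0.16^2 = 0.191183
P(X ≤ 4) = 0.247219

0.2472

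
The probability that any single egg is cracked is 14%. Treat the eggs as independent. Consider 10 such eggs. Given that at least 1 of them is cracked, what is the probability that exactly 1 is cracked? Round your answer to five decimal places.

0.46264

X ~ Binomial(10, 0.14). Want P(X=1 | X≥1) = P(X=1) / P(X≥1).
P(X=1) = C(10,1)·0.14^1·0.86^9 = 0.3602584
P(X≥1) = 1 − 0.2213016 = 0.7786984
Ratio = 0.3602584 / 0.7786984 = 0.4626417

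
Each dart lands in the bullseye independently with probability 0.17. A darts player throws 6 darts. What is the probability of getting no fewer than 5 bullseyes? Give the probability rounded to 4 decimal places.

X ~ Binomial(6, 0.17); P(X ≥ 5) = Σ C(6,k) p^k (1−p)^(6−k) over k:
  k=5: C(6,5)·0.17^5·0.83^1 = 0.000707
  k=6: C(6,6)·0.17^6·0.83^0 = 0.000024
Total = 0.000731

0.0007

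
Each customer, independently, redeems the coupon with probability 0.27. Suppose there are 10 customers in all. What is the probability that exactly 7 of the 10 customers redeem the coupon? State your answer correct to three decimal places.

0.005

X ~ Binomial(n=10, p=0.27).
P(X=7) = C(10,7) · p^7 · (1−p)^3
= 120 · 0.0001046 · 0.38902 = 0.00488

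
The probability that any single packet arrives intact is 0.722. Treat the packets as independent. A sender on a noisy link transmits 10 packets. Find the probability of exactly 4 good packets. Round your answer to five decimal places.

0.02634

X ~ Binomial(n=10, p=0.722).
P(X=4) = C(10,4) · p^4 · (1−p)^6
= 210 · 0.27174 · 0.0004616 = 0.0263413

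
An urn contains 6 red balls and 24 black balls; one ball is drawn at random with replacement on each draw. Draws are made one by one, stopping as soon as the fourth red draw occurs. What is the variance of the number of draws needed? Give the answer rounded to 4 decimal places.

Y = total draws until the fourth success; negative binomial with r=4, p=0.20.
Var(Y) = r(1−p)/p² = 4·0.80 / 0.20² = 80.000000

80.0000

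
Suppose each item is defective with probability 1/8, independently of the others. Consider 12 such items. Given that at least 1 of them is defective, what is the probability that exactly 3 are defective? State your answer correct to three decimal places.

X ~ Binomial(12, 0.125). Want P(X=3 | X≥1) = P(X=3) / P(X≥1).
P(X=3) = C(12,3)·0.125^3·0.875^9 = 0.12919
P(X≥1) = 1 − 0.20142 = 0.79858
Ratio = 0.12919 / 0.79858 = 0.16177

0.162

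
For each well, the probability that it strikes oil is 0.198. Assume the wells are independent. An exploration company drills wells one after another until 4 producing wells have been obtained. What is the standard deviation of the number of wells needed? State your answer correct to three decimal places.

9.046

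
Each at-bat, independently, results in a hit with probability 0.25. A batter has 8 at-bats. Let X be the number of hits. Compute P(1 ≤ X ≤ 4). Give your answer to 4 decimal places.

X ~ Binomial(8, 0.25); P(1 ≤ X ≤ 4) = Σ C(8,k) p^k (1−p)^(8−k) over k:
  k=1: C(8,1)·0.25^1·0.75^7 = 0.266968
  k=2: C(8,2)·0.25^2·0.75^6 = 0.311462
  k=3: C(8,3)·0.25^3·0.75^5 = 0.207642
  k=4: C(8,4)·0.25^4·0.75^4 = 0.086517
Total = 0.872589

0.8726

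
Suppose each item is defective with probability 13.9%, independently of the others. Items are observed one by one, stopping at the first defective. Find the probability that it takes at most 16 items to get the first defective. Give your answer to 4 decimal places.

0.9088

Y = number of items to the first success; geometric, p = 0.139.
P(Y ≤ 16) = 1 − (1−p)^16 = 1 − 0.091212 = 0.908788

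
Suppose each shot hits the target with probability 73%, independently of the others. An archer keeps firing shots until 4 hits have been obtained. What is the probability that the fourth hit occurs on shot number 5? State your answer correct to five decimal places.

0.30670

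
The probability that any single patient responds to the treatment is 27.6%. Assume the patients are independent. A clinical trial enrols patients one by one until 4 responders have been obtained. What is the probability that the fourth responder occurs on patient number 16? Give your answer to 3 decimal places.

Y = trial on which the fourth success occurs; negative binomial, r=4, p=0.276.
P(Y=16) = C(15,3) · p^4 · (1−p)^12
= 455 · 0.0058028 · 0.020743 = 0.05477

0.055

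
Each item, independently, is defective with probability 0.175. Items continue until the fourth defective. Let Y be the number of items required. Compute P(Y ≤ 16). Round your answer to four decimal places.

0.3028

Finishing within 16 items ⇔ at least 4 successes in the first 16. With X ~ Binomial(16, 0.175), P(Y ≤ 16) = 1 − P(X ≤ 3).
  k=0: C(16,0)·0.175^0·0.825^16 = 0.046054
  k=1: C(16,1)·0.175^1·0.825^15 = 0.156303
  k=2: C(16,2)·0.175^2·0.825^14 = 0.248664
  k=3: C(16,3)·0.175^3·0.825^13 = 0.246152
1 − 0.697172 = 0.302828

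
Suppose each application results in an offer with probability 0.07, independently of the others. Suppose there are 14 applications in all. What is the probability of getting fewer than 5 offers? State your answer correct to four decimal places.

X ~ Binomial(14, 0.07); P(X ≤ 4) = Σ C(14,k) p^k (1−p)^(14−k) over k:
  k=0: C(14,0)·0.07^0·0.93^14 = 0.362044
  k=1: C(14,1)·0.07^1·0.93^13 = 0.381509
  k=2: C(14,2)·0.07^2·0.93^12 = 0.186652
  k=3: C(14,3)·0.07^3·0.93^11 = 0.056196
  k=4: C(14,4)·0.07^4·0.93^10 = 0.011632
Total = 0.998033

0.9980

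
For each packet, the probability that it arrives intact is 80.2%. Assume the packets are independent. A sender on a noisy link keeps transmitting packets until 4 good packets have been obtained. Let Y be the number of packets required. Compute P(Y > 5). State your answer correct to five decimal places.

Needing more than 5 packets ⇔ fewer than 4 successes in the first 5. With X ~ Binomial(5, 0.802), P(Y > 5) = P(X ≤ 3).
  k=0: C(5,0)·0.802^0·0.198^5 = 0.0003043
  k=1: C(5,1)·0.802^1·0.198^4 = 0.0061632
  k=2: C(5,2)·0.802^2·0.198^3 = 0.0499280
  k=3: C(5,3)·0.802^3·0.198^2 = 0.2022337
P(X ≤ 3) = 0.2586292

0.25863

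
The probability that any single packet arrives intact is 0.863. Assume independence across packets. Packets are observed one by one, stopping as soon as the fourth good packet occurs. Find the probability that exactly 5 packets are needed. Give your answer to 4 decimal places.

0.3040

Y = trial on which the fourth success occurs; negative binomial, r=4, p=0.863.
P(Y=5) = C(4,3) · p^4 · (1−p)^1
= 4 · 0.55468 · 0.137 = 0.303965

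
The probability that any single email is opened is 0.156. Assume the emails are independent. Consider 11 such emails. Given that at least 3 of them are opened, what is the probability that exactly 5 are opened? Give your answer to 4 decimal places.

X ~ Binomial(11, 0.156). Want P(X=5 | X≥3) = P(X=5) / P(X≥3).
P(X=5) = C(11,5)·0.156^5·0.844^6 = 0.015428
P(X≥3) = 1 − 0.154799 − 0.314733 − 0.290867 = 0.239602
Ratio = 0.015428 / 0.239602 = 0.064392

0.0644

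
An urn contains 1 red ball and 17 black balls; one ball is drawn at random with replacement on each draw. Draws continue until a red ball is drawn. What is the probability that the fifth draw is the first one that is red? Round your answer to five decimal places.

Geometric (trials to first success), p = 0.055556.
P(Y = 5) = (1−p)^4 · p = 0.79562 · 0.055556 = 0.0442011

0.04420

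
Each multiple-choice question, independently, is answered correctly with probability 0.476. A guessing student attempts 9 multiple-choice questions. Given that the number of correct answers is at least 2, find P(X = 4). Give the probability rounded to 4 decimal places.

0.2627

X ~ Binomial(9, 0.476). Want P(X=4 | X≥2) = P(X=4) / P(X≥2).
P(X=4) = C(9,4)·0.476^4·0.524^5 = 0.255538
P(X≥2) = 1 − 0.002978 − 0.024350 = 0.972672
Ratio = 0.255538 / 0.972672 = 0.262717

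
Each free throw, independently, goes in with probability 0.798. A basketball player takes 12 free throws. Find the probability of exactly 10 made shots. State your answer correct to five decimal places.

0.28202

X ~ Binomial(n=12, p=0.798).
P(X=10) = C(12,10) · p^10 · (1−p)^2
= 66 · 0.10472 · 0.040804 = 0.2820172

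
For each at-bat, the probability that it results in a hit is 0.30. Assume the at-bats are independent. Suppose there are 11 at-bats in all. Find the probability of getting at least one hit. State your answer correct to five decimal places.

P(at least one) = 1 − P(none) = 1 − (1 − 0.30)^11
= 1 − 0.0197733 = 0.9802267

0.98023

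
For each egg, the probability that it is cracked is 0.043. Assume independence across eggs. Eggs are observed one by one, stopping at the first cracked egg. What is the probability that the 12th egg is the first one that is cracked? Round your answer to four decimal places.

Geometric (trials to first success), p = 0.043.
P(Y = 12) = (1−p)^11 · p = 0.61664 · 0.043 = 0.026515

0.0265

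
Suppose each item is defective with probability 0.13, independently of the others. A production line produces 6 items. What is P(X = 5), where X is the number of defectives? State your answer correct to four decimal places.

X ~ Binomial(n=6, p=0.13).
P(X=5) = C(6,5) · p^5 · (1−p)^1
= 6 · 3.7129e-05 · 0.87 = 0.000194

0.0002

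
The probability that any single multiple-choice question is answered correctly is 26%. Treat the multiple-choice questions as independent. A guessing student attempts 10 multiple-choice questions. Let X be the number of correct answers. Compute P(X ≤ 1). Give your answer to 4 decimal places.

0.2222

X ~ Binomial(10, 0.26); P(X ≤ 1) = Σ C(10,k) p^k (1−p)^(10−k) over k:
  k=0: C(10,0)·0.26^0·0.74^10 = 0.049240
  k=1: C(10,1)·0.26^1·0.74^9 = 0.173005
Total = 0.222245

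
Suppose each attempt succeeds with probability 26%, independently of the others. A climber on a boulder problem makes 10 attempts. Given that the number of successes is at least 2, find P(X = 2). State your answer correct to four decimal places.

0.3517

X ~ Binomial(10, 0.26). Want P(X=2 | X≥2) = P(X=2) / P(X≥2).
P(X=2) = C(10,2)·0.26^2·0.74^8 = 0.273535
P(X≥2) = 1 − 0.049240 − 0.173005 = 0.777755
Ratio = 0.273535 / 0.777755 = 0.351698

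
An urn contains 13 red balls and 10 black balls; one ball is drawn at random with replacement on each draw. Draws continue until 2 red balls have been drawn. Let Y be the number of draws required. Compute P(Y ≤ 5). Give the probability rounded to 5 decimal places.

Finishing within 5 draws ⇔ at least 2 successes in the first 5. With X ~ Binomial(5, 0.565217), P(Y ≤ 5) = 1 − P(X ≤ 1).
  k=0: C(5,0)·0.565217^0·0.434783^5 = 0.0155368
  k=1: C(5,1)·0.565217^1·0.434783^4 = 0.1009890
1 − 0.1165258 = 0.8834742

0.88347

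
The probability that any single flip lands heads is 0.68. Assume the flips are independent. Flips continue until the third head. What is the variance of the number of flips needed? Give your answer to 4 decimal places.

2.0761

Y = total flips until the third success; negative binomial with r=3, p=0.68.
Var(Y) = r(1−p)/p² = 3·0.32 / 0.68² = 2.076125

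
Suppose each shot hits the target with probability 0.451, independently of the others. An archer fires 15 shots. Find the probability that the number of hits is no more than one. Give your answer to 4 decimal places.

X ~ Binomial(15, 0.451); P(X ≤ 1) = Σ C(15,k) p^k (1−p)^(15−k) over k:
  k=0: C(15,0)·0.451^0·0.549^15 = 0.000124
  k=1: C(15,1)·0.451^1·0.549^14 = 0.001529
Total = 0.001653

0.0017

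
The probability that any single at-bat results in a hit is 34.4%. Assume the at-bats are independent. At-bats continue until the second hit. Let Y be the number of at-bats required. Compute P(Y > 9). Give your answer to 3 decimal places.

Needing more than 9 at-bats ⇔ fewer than 2 successes in the first 9. With X ~ Binomial(9, 0.344), P(Y > 9) = P(X ≤ 1).
  k=0: C(9,0)·0.344^0·0.656^9 = 0.02250
  k=1: C(9,1)·0.344^1·0.656^8 = 0.10618
P(X ≤ 1) = 0.12867

0.129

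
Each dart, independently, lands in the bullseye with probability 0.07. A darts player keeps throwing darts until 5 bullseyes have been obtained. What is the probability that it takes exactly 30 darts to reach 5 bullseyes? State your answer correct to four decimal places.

0.0065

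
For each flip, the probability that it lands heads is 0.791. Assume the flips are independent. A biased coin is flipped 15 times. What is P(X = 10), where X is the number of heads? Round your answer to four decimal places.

X ~ Binomial(n=15, p=0.791).
P(X=10) = C(15,10) · p^10 · (1−p)^5
= 3003 · 0.095888 · 0.00039878 = 0.114829

0.1148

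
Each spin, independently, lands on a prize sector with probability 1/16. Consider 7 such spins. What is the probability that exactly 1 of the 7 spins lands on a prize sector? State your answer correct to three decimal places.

X ~ Binomial(n=7, p=0.0625).
P(X=1) = C(7,1) · p^1 · (1−p)^6
= 7 · 0.0625 · 0.67893 = 0.29703

0.297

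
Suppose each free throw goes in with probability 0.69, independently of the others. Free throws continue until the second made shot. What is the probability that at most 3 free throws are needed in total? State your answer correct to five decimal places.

0.77128

Finishing within 3 free throws ⇔ at least 2 successes in the first 3. With X ~ Binomial(3, 0.69), P(Y ≤ 3) = 1 − P(X ≤ 1).
  k=0: C(3,0)·0.69^0·0.31^3 = 0.0297910
  k=1: C(3,1)·0.69^1·0.31^2 = 0.1989270
1 − 0.2287180 = 0.7712820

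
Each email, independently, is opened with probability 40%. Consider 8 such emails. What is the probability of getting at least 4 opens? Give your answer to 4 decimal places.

0.4059

X ~ Binomial(8, 0.40); P(X ≥ 4) = Σ C(8,k) p^k (1−p)^(8−k) over k:
  k=4: C(8,4)·0.40^4·0.60^4 = 0.232243
  k=5: C(8,5)·0.40^5·0.60^3 = 0.123863
  k=6: C(8,6)·0.40^6·0.60^2 = 0.041288
  k=7: C(8,7)·0.40^7·0.60^1 = 0.007864
  k=8: C(8,8)·0.40^8·0.60^0 = 0.000655
Total = 0.405914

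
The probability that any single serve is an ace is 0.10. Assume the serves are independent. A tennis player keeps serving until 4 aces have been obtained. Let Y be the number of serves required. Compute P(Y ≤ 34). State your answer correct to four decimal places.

Finishing within 34 serves ⇔ at least 4 successes in the first 34. With X ~ Binomial(34, 0.10), P(Y ≤ 34) = 1 − P(X ≤ 3).
  k=0: C(34,0)·0.10^0·0.90^34 = 0.027813
  k=1: C(34,1)·0.10^1·0.90^33 = 0.105071
  k=2: C(34,2)·0.10^2·0.90^32 = 0.192630
  k=3: C(34,3)·0.10^3·0.90^31 = 0.228302
1 − 0.553815 = 0.446185

0.4462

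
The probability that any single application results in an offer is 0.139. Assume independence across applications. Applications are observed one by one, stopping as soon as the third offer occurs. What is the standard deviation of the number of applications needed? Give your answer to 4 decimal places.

11.5624

Y = total applications until the third success; negative binomial with r=3, p=0.139.
SD(Y) = √[r(1−p)/p²] = √(133.688732) = 11.562384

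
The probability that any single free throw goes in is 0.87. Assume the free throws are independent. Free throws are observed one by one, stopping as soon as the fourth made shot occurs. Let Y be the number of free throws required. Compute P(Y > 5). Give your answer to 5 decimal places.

0.12920

Needing more than 5 free throws ⇔ fewer than 4 successes in the first 5. With X ~ Binomial(5, 0.87), P(Y > 5) = P(X ≤ 3).
  k=0: C(5,0)·0.87^0·0.13^5 = 0.0000371
  k=1: C(5,1)·0.87^1·0.13^4 = 0.0012424
  k=2: C(5,2)·0.87^2·0.13^3 = 0.0166291
  k=3: C(5,3)·0.87^3·0.13^2 = 0.1112870
P(X ≤ 3) = 0.1291956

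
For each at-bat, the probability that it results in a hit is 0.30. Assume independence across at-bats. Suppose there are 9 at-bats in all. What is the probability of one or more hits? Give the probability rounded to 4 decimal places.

0.9596

P(at least one) = 1 − P(none) = 1 − (1 − 0.30)^9
= 1 − 0.040354 = 0.959646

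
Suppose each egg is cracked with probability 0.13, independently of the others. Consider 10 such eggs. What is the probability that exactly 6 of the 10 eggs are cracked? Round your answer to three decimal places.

0.001

X ~ Binomial(n=10, p=0.13).
P(X=6) = C(10,6) · p^6 · (1−p)^4
= 210 · 4.8268e-06 · 0.5729 = 0.00058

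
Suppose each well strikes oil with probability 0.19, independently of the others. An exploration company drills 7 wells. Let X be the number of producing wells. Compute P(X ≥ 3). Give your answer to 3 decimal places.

0.131

X ~ Binomial(7, 0.19); P(X ≥ 3) = Σ C(7,k) p^k (1−p)^(7−k) over k:
  k=3: C(7,3)·0.19^3·0.81^4 = 0.10334
  k=4: C(7,4)·0.19^4·0.81^3 = 0.02424
  k=5: C(7,5)·0.19^5·0.81^2 = 0.00341
  k=6: C(7,6)·0.19^6·0.81^1 = 0.00027
  k=7: C(7,7)·0.19^7·0.81^0 = 0.00001
Total = 0.13127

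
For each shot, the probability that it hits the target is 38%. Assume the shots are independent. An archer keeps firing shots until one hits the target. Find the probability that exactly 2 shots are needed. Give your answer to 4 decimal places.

Geometric (trials to first success), p = 0.38.
P(Y = 2) = (1−p)^1 · p = 0.62 · 0.38 = 0.235600

0.2356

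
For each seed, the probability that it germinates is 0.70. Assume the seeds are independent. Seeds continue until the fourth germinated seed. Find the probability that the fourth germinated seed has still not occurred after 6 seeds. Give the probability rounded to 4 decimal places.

0.2557

Needing more than 6 seeds ⇔ fewer than 4 successes in the first 6. With X ~ Binomial(6, 0.70), P(Y > 6) = P(X ≤ 3).
  k=0: C(6,0)·0.70^0·0.30^6 = 0.000729
  k=1: C(6,1)·0.70^1·0.30^5 = 0.010206
  k=2: C(6,2)·0.70^2·0.30^4 = 0.059535
  k=3: C(6,3)·0.70^3·0.30^3 = 0.185220
P(X ≤ 3) = 0.255690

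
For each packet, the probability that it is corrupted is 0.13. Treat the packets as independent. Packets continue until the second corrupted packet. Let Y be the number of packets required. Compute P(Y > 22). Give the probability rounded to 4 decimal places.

0.2003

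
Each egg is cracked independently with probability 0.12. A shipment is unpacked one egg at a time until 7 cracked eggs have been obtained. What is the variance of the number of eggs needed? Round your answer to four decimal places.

427.7778

Y = total eggs until the seventh success; negative binomial with r=7, p=0.12.
Var(Y) = r(1−p)/p² = 7·0.88 / 0.12² = 427.777778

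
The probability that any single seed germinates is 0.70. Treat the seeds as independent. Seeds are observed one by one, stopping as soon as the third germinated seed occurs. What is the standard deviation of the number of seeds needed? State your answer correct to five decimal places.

Y = total seeds until the third success; negative binomial with r=3, p=0.70.
SD(Y) = √[r(1−p)/p²] = √(1.8367347) = 1.3552619

1.35526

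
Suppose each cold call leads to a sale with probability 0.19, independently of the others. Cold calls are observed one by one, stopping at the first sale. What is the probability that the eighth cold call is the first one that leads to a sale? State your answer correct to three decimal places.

0.043

Geometric (trials to first success), p = 0.19.
P(Y = 8) = (1−p)^7 · p = 0.22877 · 0.19 = 0.04347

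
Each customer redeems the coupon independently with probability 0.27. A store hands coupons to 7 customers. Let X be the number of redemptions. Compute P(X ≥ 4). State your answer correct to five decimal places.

0.09050

X ~ Binomial(7, 0.27); P(X ≥ 4) = Σ C(7,k) p^k (1−p)^(7−k) over k:
  k=4: C(7,4)·0.27^4·0.73^3 = 0.0723589
  k=5: C(7,5)·0.27^5·0.73^2 = 0.0160577
  k=6: C(7,6)·0.27^6·0.73^1 = 0.0019797
  k=7: C(7,7)·0.27^7·0.73^0 = 0.0001046
Total = 0.0905009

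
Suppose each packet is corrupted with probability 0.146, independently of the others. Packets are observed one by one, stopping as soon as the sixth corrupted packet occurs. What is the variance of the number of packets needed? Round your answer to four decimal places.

240.3828

Y = total packets until the sixth success; negative binomial with r=6, p=0.146.
Var(Y) = r(1−p)/p² = 6·0.854 / 0.146² = 240.382811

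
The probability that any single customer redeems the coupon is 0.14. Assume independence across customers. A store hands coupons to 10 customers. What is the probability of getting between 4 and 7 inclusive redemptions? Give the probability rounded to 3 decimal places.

X ~ Binomial(10, 0.14); P(4 ≤ X ≤ 7) = Σ C(10,k) p^k (1−p)^(10−k) over k:
  k=4: C(10,4)·0.14^4·0.86^6 = 0.03264
  k=5: C(10,5)·0.14^5·0.86^5 = 0.00638
  k=6: C(10,6)·0.14^6·0.86^4 = 0.00086
  k=7: C(10,7)·0.14^7·0.86^3 = 0.00008
Total = 0.03996

0.040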